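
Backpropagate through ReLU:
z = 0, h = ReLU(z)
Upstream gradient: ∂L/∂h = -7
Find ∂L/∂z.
∂L/∂z = 0

h = ReLU(0) = 0
At z = 0: ∂h/∂z = 0 (by convention)
∂L/∂z = ∂L/∂h · ∂h/∂z = -7 × 0 = 0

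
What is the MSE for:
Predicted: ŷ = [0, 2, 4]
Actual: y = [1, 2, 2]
MSE = 1.667

MSE = (1/3)((0-1)² + (2-2)² + (4-2)²) = (1/3)(1 + 0 + 4) = 1.667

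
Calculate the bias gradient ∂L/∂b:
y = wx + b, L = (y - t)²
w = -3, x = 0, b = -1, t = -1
∂L/∂b = 0

y = wx + b = (-3)(0) + -1 = -1
∂L/∂y = 2(y - t) = 2(-1 - -1) = 0
∂y/∂b = 1
∂L/∂b = ∂L/∂y · ∂y/∂b = 0 × 1 = 0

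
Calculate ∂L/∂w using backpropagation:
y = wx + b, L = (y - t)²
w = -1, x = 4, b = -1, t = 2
∂L/∂w = -56

y = wx + b = (-1)(4) + -1 = -5
∂L/∂y = 2(y - t) = 2(-5 - 2) = -14
∂y/∂w = x = 4
∂L/∂w = ∂L/∂y · ∂y/∂w = -14 × 4 = -56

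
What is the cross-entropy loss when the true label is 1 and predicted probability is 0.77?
L = 0.2614

L = -1·log(0.77) - 0·log(0.23) = -log(0.77) = 0.2614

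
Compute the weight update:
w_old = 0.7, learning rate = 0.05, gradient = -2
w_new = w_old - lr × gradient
w_new = 0.8

w_new = w - η·∂L/∂w = 0.7 - 0.05×(-2) = 0.7 - (-0.1) = 0.8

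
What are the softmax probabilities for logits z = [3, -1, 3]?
p = [0.4955, 0.0091, 0.4955]

exp(z) = [20.09, 0.3679, 20.09]
Sum = 40.54
p = [0.4955, 0.0091, 0.4955]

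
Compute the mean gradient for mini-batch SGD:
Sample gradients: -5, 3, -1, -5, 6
Average gradient = -0.4

Average = (1/5)(-5 + 3 + -1 + -5 + 6) = -2/5 = -0.4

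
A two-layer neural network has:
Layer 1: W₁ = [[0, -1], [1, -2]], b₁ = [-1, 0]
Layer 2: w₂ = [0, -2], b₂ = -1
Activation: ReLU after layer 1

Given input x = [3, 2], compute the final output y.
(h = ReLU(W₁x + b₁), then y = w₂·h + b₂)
y = -1

Layer 1 pre-activation: z₁ = [-3, -1]
After ReLU: h = [0, 0]
Layer 2 output: y = 0×0 + -2×0 + -1 = -1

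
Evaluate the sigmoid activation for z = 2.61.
0.9315

sigmoid(2.61) = 1/(1 + e^(-2.61)) = 1/(1 + 0.07353) = 0.9315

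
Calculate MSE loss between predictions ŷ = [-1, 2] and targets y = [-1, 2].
MSE = 0

MSE = (1/2)((-1--1)² + (2-2)²) = (1/2)(0 + 0) = 0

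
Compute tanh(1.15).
0.8178

tanh(1.15) = (e^(1.15) - e^(-1.15))/(e^(1.15) + e^(-1.15)) = 0.8178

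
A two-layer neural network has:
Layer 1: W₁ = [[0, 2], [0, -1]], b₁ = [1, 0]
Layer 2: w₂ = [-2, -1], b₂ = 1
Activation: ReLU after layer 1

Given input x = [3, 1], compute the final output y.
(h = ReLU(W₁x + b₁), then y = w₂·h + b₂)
y = -5

Layer 1 pre-activation: z₁ = [3, -1]
After ReLU: h = [3, 0]
Layer 2 output: y = -2×3 + -1×0 + 1 = -5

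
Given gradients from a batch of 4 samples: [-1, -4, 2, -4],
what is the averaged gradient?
Average gradient = -1.75

Average = (1/4)(-1 + -4 + 2 + -4) = -7/4 = -1.75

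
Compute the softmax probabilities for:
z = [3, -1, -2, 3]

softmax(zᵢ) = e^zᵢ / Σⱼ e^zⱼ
p = [0.4938, 0.009, 0.0033, 0.4938]

exp(z) = [20.09, 0.3679, 0.1353, 20.09]
Sum = 40.67
p = [0.4938, 0.009, 0.0033, 0.4938]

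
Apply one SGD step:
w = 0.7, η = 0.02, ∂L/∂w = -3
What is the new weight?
w_new = 0.76

w_new = w - η·∂L/∂w = 0.7 - 0.02×(-3) = 0.7 - (-0.06) = 0.76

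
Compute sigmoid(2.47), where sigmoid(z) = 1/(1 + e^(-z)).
0.922

sigmoid(2.47) = 1/(1 + e^(-2.47)) = 1/(1 + 0.08458) = 0.922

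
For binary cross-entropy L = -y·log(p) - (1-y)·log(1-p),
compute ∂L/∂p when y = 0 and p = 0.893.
∂L/∂p = 9.346

∂L/∂p = -y/p + (1-y)/(1-p) = 0 + 1/0.107 = 9.346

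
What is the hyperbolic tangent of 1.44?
0.8937

tanh(1.44) = (e^(1.44) - e^(-1.44))/(e^(1.44) + e^(-1.44)) = 0.8937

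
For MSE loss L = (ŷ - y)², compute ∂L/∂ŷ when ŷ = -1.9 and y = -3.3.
∂L/∂ŷ = 2.8

∂L/∂ŷ = 2(ŷ - y) = 2(-1.9 - -3.3) = 2(1.4) = 2.8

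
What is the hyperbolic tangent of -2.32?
-0.9809

tanh(-2.32) = (e^(-2.32) - e^(2.32))/(e^(-2.32) + e^(2.32)) = -0.9809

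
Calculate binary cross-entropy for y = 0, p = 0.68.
L = 1.139

L = -0·log(0.68) - 1·log(0.32) = -log(0.32) = 1.139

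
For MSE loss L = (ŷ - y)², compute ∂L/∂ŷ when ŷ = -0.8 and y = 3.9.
∂L/∂ŷ = -9.4

∂L/∂ŷ = 2(ŷ - y) = 2(-0.8 - 3.9) = 2(-4.7) = -9.4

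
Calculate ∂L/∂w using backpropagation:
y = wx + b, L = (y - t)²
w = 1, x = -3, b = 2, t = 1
∂L/∂w = 12

y = wx + b = (1)(-3) + 2 = -1
∂L/∂y = 2(y - t) = 2(-1 - 1) = -4
∂y/∂w = x = -3
∂L/∂w = ∂L/∂y · ∂y/∂w = -4 × -3 = 12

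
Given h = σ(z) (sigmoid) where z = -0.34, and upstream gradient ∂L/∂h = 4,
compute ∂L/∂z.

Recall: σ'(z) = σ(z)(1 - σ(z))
∂L/∂z = 0.9716

σ(-0.34) = 0.4158
σ'(-0.34) = σ(-0.34)(1 - σ(-0.34)) = 0.4158 × 0.5842 = 0.2429
∂L/∂z = ∂L/∂h · σ'(z) = 4 × 0.2429 = 0.9716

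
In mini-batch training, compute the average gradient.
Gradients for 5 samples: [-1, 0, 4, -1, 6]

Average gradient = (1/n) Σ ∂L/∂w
Average gradient = 1.6

Average = (1/5)(-1 + 0 + 4 + -1 + 6) = 8/5 = 1.6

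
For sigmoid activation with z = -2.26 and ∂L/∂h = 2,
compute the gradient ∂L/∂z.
∂L/∂z = 0.1711

σ(-2.26) = 0.09449
σ'(-2.26) = σ(-2.26)(1 - σ(-2.26)) = 0.09449 × 0.9055 = 0.08556
∂L/∂z = ∂L/∂h · σ'(z) = 2 × 0.08556 = 0.1711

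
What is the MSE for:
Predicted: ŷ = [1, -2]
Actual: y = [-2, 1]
MSE = 9

MSE = (1/2)((1--2)² + (-2-1)²) = (1/2)(9 + 9) = 9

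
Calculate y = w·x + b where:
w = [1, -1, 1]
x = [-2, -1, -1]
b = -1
y = -3

y = (1)(-2) + (-1)(-1) + (1)(-1) + -1 = -3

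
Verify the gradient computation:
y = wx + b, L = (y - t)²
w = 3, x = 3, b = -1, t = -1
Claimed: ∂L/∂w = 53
Incorrect

y = (3)(3) + -1 = 8
∂L/∂y = 2(y - t) = 2(8 - -1) = 18
∂y/∂w = x = 3
∂L/∂w = 18 × 3 = 54

Claimed value: 53
Incorrect: The correct gradient is 54.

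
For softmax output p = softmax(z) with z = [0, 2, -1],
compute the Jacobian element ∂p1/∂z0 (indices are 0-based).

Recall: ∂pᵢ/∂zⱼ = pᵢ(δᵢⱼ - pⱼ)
∂p1/∂z0 = -0.09636

p = softmax(z) = [0.1142, 0.8438, 0.04201]
p1 = 0.8438, p0 = 0.1142

∂p1/∂z0 = -p1 × p0 = -0.8438 × 0.1142 = -0.09636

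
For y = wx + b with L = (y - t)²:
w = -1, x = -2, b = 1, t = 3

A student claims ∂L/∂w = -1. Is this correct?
Incorrect

y = (-1)(-2) + 1 = 3
∂L/∂y = 2(y - t) = 2(3 - 3) = 0
∂y/∂w = x = -2
∂L/∂w = 0 × -2 = 0

Claimed value: -1
Incorrect: The correct gradient is 0.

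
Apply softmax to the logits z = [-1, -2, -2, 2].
p = [0.0458, 0.0169, 0.0169, 0.9205]

exp(z) = [0.3679, 0.1353, 0.1353, 7.389]
Sum = 8.028
p = [0.0458, 0.0169, 0.0169, 0.9205]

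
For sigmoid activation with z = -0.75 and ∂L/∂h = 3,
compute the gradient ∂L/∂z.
∂L/∂z = 0.6537

σ(-0.75) = 0.3208
σ'(-0.75) = σ(-0.75)(1 - σ(-0.75)) = 0.3208 × 0.6792 = 0.2179
∂L/∂z = ∂L/∂h · σ'(z) = 3 × 0.2179 = 0.6537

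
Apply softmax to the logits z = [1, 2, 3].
p = [0.09, 0.2447, 0.6652]

exp(z) = [2.718, 7.389, 20.09]
Sum = 30.19
p = [0.09, 0.2447, 0.6652]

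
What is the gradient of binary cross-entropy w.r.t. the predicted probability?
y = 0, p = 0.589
∂L/∂p = 2.433

∂L/∂p = -y/p + (1-y)/(1-p) = 0 + 1/0.411 = 2.433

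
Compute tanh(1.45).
0.8957

tanh(1.45) = (e^(1.45) - e^(-1.45))/(e^(1.45) + e^(-1.45)) = 0.8957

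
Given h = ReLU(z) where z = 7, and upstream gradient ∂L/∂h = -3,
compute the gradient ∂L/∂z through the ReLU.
∂L/∂z = -3

h = ReLU(7) = 7
Since z > 0: ∂h/∂z = 1
∂L/∂z = ∂L/∂h · ∂h/∂z = -3 × 1 = -3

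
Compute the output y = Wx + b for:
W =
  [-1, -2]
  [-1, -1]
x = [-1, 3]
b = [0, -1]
y = [-5, -3]

Wx = [-1×-1 + -2×3, -1×-1 + -1×3]
   = [-5, -2]
y = Wx + b = [-5 + 0, -2 + -1] = [-5, -3]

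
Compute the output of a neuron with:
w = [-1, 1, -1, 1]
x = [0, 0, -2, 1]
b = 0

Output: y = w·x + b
y = 3

y = (-1)(0) + (1)(0) + (-1)(-2) + (1)(1) + 0 = 3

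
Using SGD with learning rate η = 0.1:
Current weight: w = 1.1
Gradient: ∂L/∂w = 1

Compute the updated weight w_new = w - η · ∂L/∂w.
w_new = 1

w_new = w - η·∂L/∂w = 1.1 - 0.1×(1) = 1.1 - (0.1) = 1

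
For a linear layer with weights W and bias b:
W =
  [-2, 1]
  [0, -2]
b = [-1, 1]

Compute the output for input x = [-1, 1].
y = [2, -1]

Wx = [-2×-1 + 1×1, 0×-1 + -2×1]
   = [3, -2]
y = Wx + b = [3 + -1, -2 + 1] = [2, -1]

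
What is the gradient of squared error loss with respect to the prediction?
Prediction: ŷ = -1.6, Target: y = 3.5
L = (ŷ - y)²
∂L/∂ŷ = -10.2

∂L/∂ŷ = 2(ŷ - y) = 2(-1.6 - 3.5) = 2(-5.1) = -10.2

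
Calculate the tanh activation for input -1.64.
-0.9275

tanh(-1.64) = (e^(-1.64) - e^(1.64))/(e^(-1.64) + e^(1.64)) = -0.9275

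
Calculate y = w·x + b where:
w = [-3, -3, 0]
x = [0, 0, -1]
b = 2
y = 2

y = (-3)(0) + (-3)(0) + (0)(-1) + 2 = 2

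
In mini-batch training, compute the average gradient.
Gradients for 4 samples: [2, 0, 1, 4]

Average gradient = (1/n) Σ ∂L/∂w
Average gradient = 1.75

Average = (1/4)(2 + 0 + 1 + 4) = 7/4 = 1.75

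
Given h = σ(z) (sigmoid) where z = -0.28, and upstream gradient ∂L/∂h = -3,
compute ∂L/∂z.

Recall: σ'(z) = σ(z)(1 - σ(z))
∂L/∂z = -0.7355

σ(-0.28) = 0.4305
σ'(-0.28) = σ(-0.28)(1 - σ(-0.28)) = 0.4305 × 0.5695 = 0.2452
∂L/∂z = ∂L/∂h · σ'(z) = -3 × 0.2452 = -0.7355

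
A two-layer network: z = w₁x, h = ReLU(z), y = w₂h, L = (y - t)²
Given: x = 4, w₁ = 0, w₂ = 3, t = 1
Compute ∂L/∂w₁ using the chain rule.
∂L/∂w₁ = 0

Forward pass:
z = w₁x = 0×4 = 0
h = ReLU(0) = 0
y = w₂h = 3×0 = 0

Backward pass:
∂L/∂y = 2(y - t) = 2(0 - 1) = -2
∂y/∂h = w₂ = 3
∂h/∂z = 0 (ReLU derivative)
∂z/∂w₁ = x = 4

∂L/∂w₁ = -2 × 3 × 0 × 4 = 0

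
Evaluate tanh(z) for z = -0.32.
-0.3095

tanh(-0.32) = (e^(-0.32) - e^(0.32))/(e^(-0.32) + e^(0.32)) = -0.3095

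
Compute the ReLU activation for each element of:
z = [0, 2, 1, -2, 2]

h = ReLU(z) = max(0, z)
h = [0, 2, 1, 0, 2]

ReLU applied element-wise: max(0,0)=0, max(0,2)=2, max(0,1)=1, max(0,-2)=0, max(0,2)=2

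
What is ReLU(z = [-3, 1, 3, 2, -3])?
h = [0, 1, 3, 2, 0]

ReLU applied element-wise: max(0,-3)=0, max(0,1)=1, max(0,3)=3, max(0,2)=2, max(0,-3)=0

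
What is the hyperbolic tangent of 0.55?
0.5005

tanh(0.55) = (e^(0.55) - e^(-0.55))/(e^(0.55) + e^(-0.55)) = 0.5005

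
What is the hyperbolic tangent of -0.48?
-0.4462

tanh(-0.48) = (e^(-0.48) - e^(0.48))/(e^(-0.48) + e^(0.48)) = -0.4462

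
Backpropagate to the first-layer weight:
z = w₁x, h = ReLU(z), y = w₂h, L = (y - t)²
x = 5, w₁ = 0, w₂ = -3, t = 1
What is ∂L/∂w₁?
∂L/∂w₁ = 0

Forward pass:
z = w₁x = 0×5 = 0
h = ReLU(0) = 0
y = w₂h = -3×0 = 0

Backward pass:
∂L/∂y = 2(y - t) = 2(0 - 1) = -2
∂y/∂h = w₂ = -3
∂h/∂z = 0 (ReLU derivative)
∂z/∂w₁ = x = 5

∂L/∂w₁ = -2 × -3 × 0 × 5 = 0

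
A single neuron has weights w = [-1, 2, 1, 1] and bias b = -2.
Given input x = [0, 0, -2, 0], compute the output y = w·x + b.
y = -4

y = (-1)(0) + (2)(0) + (1)(-2) + (1)(0) + -2 = -4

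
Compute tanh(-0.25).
-0.2449

tanh(-0.25) = (e^(-0.25) - e^(0.25))/(e^(-0.25) + e^(0.25)) = -0.2449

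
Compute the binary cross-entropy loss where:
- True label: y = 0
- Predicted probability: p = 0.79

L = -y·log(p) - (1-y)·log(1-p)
L = 1.561

L = -0·log(0.79) - 1·log(0.21) = -log(0.21) = 1.561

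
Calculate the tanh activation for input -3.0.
-0.9951

tanh(-3.0) = (e^(-3.0) - e^(3.0))/(e^(-3.0) + e^(3.0)) = -0.9951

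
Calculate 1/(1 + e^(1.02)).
0.265

sigmoid(-1.02) = 1/(1 + e^(1.02)) = 1/(1 + 2.773) = 0.265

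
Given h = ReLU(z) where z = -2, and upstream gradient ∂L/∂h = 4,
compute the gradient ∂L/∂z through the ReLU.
∂L/∂z = 0

h = ReLU(-2) = 0
Since z < 0: ∂h/∂z = 0
∂L/∂z = ∂L/∂h · ∂h/∂z = 4 × 0 = 0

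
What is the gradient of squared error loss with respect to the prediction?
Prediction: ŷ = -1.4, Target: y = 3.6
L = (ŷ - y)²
∂L/∂ŷ = -10.0

∂L/∂ŷ = 2(ŷ - y) = 2(-1.4 - 3.6) = 2(-5.0) = -10.0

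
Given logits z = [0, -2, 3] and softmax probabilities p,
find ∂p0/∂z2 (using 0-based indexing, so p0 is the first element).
∂p0/∂z2 = -0.0446

p = softmax(z) = [0.04712, 0.006377, 0.9465]
p0 = 0.04712, p2 = 0.9465

∂p0/∂z2 = -p0 × p2 = -0.04712 × 0.9465 = -0.0446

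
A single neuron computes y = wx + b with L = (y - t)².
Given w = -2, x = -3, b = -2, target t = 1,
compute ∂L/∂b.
∂L/∂b = 6

y = wx + b = (-2)(-3) + -2 = 4
∂L/∂y = 2(y - t) = 2(4 - 1) = 6
∂y/∂b = 1
∂L/∂b = ∂L/∂y · ∂y/∂b = 6 × 1 = 6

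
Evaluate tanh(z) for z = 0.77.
0.6469

tanh(0.77) = (e^(0.77) - e^(-0.77))/(e^(0.77) + e^(-0.77)) = 0.6469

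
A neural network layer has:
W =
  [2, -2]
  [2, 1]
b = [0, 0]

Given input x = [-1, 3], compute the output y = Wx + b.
y = [-8, 1]

Wx = [2×-1 + -2×3, 2×-1 + 1×3]
   = [-8, 1]
y = Wx + b = [-8 + 0, 1 + 0] = [-8, 1]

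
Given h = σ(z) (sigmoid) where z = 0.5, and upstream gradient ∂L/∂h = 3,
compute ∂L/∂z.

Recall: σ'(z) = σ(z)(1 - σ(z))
∂L/∂z = 0.705

σ(0.5) = 0.6225
σ'(0.5) = σ(0.5)(1 - σ(0.5)) = 0.6225 × 0.3775 = 0.235
∂L/∂z = ∂L/∂h · σ'(z) = 3 × 0.235 = 0.705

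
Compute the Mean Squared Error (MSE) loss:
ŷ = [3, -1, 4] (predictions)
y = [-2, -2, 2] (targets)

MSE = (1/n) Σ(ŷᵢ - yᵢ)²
MSE = 10

MSE = (1/3)((3--2)² + (-1--2)² + (4-2)²) = (1/3)(25 + 1 + 4) = 10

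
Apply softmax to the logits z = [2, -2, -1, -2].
p = [0.9205, 0.0169, 0.0458, 0.0169]

exp(z) = [7.389, 0.1353, 0.3679, 0.1353]
Sum = 8.028
p = [0.9205, 0.0169, 0.0458, 0.0169]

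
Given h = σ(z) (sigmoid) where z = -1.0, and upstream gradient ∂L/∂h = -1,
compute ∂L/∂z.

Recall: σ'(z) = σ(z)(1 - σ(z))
∂L/∂z = -0.1966

σ(-1.0) = 0.2689
σ'(-1.0) = σ(-1.0)(1 - σ(-1.0)) = 0.2689 × 0.7311 = 0.1966
∂L/∂z = ∂L/∂h · σ'(z) = -1 × 0.1966 = -0.1966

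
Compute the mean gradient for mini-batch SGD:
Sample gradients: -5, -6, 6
Average gradient = -1.667

Average = (1/3)(-5 + -6 + 6) = -5/3 = -1.667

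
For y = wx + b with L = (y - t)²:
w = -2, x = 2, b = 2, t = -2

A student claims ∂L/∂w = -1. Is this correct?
Incorrect

y = (-2)(2) + 2 = -2
∂L/∂y = 2(y - t) = 2(-2 - -2) = 0
∂y/∂w = x = 2
∂L/∂w = 0 × 2 = 0

Claimed value: -1
Incorrect: The correct gradient is 0.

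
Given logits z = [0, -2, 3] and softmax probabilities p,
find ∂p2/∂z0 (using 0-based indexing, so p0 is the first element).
∂p2/∂z0 = -0.0446

p = softmax(z) = [0.04712, 0.006377, 0.9465]
p2 = 0.9465, p0 = 0.04712

∂p2/∂z0 = -p2 × p0 = -0.9465 × 0.04712 = -0.0446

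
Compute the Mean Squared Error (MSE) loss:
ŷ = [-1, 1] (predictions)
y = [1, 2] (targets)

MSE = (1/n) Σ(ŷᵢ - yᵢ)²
MSE = 2.5

MSE = (1/2)((-1-1)² + (1-2)²) = (1/2)(4 + 1) = 2.5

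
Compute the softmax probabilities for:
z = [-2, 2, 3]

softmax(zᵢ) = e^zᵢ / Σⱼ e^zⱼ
p = [0.0049, 0.2676, 0.7275]

exp(z) = [0.1353, 7.389, 20.09]
Sum = 27.61
p = [0.0049, 0.2676, 0.7275]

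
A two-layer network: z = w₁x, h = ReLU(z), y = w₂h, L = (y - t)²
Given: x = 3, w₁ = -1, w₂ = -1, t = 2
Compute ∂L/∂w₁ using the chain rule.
∂L/∂w₁ = 0

Forward pass:
z = w₁x = -1×3 = -3
h = ReLU(-3) = 0
y = w₂h = -1×0 = 0

Backward pass:
∂L/∂y = 2(y - t) = 2(0 - 2) = -4
∂y/∂h = w₂ = -1
∂h/∂z = 0 (ReLU derivative)
∂z/∂w₁ = x = 3

∂L/∂w₁ = -4 × -1 × 0 × 3 = 0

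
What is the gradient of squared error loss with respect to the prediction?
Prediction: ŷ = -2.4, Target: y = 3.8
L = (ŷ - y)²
∂L/∂ŷ = -12.4

∂L/∂ŷ = 2(ŷ - y) = 2(-2.4 - 3.8) = 2(-6.2) = -12.4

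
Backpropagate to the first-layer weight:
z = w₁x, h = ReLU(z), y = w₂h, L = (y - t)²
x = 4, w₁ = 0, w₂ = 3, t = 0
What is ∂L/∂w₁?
∂L/∂w₁ = 0

Forward pass:
z = w₁x = 0×4 = 0
h = ReLU(0) = 0
y = w₂h = 3×0 = 0

Backward pass:
∂L/∂y = 2(y - t) = 2(0 - 0) = 0
∂y/∂h = w₂ = 3
∂h/∂z = 0 (ReLU derivative)
∂z/∂w₁ = x = 4

∂L/∂w₁ = 0 × 3 × 0 × 4 = 0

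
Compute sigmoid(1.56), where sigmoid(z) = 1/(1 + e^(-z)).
0.8264

sigmoid(1.56) = 1/(1 + e^(-1.56)) = 1/(1 + 0.2101) = 0.8264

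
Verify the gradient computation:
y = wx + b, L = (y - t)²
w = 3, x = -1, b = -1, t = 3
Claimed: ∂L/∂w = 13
Incorrect

y = (3)(-1) + -1 = -4
∂L/∂y = 2(y - t) = 2(-4 - 3) = -14
∂y/∂w = x = -1
∂L/∂w = -14 × -1 = 14

Claimed value: 13
Incorrect: The correct gradient is 14.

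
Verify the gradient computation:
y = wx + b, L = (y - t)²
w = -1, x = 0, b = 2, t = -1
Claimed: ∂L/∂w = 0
Correct

y = (-1)(0) + 2 = 2
∂L/∂y = 2(y - t) = 2(2 - -1) = 6
∂y/∂w = x = 0
∂L/∂w = 6 × 0 = 0

Claimed value: 0
Correct: The correct gradient is 0.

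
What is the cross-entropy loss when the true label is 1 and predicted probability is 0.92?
L = 0.08338

L = -1·log(0.92) - 0·log(0.08) = -log(0.92) = 0.08338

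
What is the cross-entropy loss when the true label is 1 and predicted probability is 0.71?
L = 0.3425

L = -1·log(0.71) - 0·log(0.29) = -log(0.71) = 0.3425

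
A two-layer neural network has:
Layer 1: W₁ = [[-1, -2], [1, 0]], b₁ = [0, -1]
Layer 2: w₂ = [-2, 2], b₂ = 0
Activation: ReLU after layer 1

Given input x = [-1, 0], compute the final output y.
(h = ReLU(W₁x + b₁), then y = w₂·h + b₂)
y = -2

Layer 1 pre-activation: z₁ = [1, -2]
After ReLU: h = [1, 0]
Layer 2 output: y = -2×1 + 2×0 + 0 = -2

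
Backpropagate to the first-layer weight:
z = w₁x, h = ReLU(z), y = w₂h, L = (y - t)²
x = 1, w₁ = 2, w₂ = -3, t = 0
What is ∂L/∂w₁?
∂L/∂w₁ = 36

Forward pass:
z = w₁x = 2×1 = 2
h = ReLU(2) = 2
y = w₂h = -3×2 = -6

Backward pass:
∂L/∂y = 2(y - t) = 2(-6 - 0) = -12
∂y/∂h = w₂ = -3
∂h/∂z = 1 (ReLU derivative)
∂z/∂w₁ = x = 1

∂L/∂w₁ = -12 × -3 × 1 × 1 = 36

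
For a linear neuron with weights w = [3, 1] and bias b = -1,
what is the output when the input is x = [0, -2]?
y = -3

y = (3)(0) + (1)(-2) + -1 = -3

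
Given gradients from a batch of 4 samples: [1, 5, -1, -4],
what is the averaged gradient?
Average gradient = 0.25

Average = (1/4)(1 + 5 + -1 + -4) = 1/4 = 0.25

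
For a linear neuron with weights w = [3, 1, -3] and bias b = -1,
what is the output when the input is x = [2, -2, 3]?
y = -6

y = (3)(2) + (1)(-2) + (-3)(3) + -1 = -6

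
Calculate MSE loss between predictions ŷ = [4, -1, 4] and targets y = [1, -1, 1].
MSE = 6

MSE = (1/3)((4-1)² + (-1--1)² + (4-1)²) = (1/3)(9 + 0 + 9) = 6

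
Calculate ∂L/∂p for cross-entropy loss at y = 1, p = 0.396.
∂L/∂p = -2.525

∂L/∂p = -y/p + (1-y)/(1-p) = -1/0.396 + 0 = -2.525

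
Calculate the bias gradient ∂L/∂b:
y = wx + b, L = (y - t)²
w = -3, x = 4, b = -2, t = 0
∂L/∂b = -28

y = wx + b = (-3)(4) + -2 = -14
∂L/∂y = 2(y - t) = 2(-14 - 0) = -28
∂y/∂b = 1
∂L/∂b = ∂L/∂y · ∂y/∂b = -28 × 1 = -28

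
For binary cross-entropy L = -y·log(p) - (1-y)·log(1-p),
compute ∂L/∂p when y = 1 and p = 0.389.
∂L/∂p = -2.571

∂L/∂p = -y/p + (1-y)/(1-p) = -1/0.389 + 0 = -2.571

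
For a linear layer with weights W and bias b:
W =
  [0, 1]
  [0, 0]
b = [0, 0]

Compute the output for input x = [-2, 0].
y = [0, 0]

Wx = [0×-2 + 1×0, 0×-2 + 0×0]
   = [0, 0]
y = Wx + b = [0 + 0, 0 + 0] = [0, 0]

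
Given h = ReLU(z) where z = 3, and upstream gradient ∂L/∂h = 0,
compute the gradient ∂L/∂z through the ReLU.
∂L/∂z = 0

h = ReLU(3) = 3
Since z > 0: ∂h/∂z = 1
∂L/∂z = ∂L/∂h · ∂h/∂z = 0 × 1 = 0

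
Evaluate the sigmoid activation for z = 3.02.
0.9535

sigmoid(3.02) = 1/(1 + e^(-3.02)) = 1/(1 + 0.0488) = 0.9535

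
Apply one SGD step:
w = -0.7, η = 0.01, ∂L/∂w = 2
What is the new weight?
w_new = -0.72

w_new = w - η·∂L/∂w = -0.7 - 0.01×(2) = -0.7 - (0.02) = -0.72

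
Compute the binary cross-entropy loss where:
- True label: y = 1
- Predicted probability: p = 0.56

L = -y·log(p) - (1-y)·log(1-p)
L = 0.5798

L = -1·log(0.56) - 0·log(0.44) = -log(0.56) = 0.5798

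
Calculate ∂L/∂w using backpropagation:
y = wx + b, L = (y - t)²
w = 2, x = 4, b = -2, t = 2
∂L/∂w = 32

y = wx + b = (2)(4) + -2 = 6
∂L/∂y = 2(y - t) = 2(6 - 2) = 8
∂y/∂w = x = 4
∂L/∂w = ∂L/∂y · ∂y/∂w = 8 × 4 = 32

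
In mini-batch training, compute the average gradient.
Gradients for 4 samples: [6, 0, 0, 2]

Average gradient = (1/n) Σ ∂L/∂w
Average gradient = 2

Average = (1/4)(6 + 0 + 0 + 2) = 8/4 = 2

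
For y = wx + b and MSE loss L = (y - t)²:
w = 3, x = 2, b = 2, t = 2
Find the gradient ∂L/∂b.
∂L/∂b = 12

y = wx + b = (3)(2) + 2 = 8
∂L/∂y = 2(y - t) = 2(8 - 2) = 12
∂y/∂b = 1
∂L/∂b = ∂L/∂y · ∂y/∂b = 12 × 1 = 12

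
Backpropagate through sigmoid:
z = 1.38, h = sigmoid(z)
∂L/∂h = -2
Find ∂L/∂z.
∂L/∂z = -0.3212

σ(1.38) = 0.799
σ'(1.38) = σ(1.38)(1 - σ(1.38)) = 0.799 × 0.201 = 0.1606
∂L/∂z = ∂L/∂h · σ'(z) = -2 × 0.1606 = -0.3212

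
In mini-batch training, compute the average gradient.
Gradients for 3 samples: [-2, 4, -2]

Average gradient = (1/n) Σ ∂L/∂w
Average gradient = 0

Average = (1/3)(-2 + 4 + -2) = 0/3 = 0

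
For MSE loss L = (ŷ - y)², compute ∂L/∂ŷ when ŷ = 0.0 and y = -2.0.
∂L/∂ŷ = 4.0

∂L/∂ŷ = 2(ŷ - y) = 2(0.0 - -2.0) = 2(2.0) = 4.0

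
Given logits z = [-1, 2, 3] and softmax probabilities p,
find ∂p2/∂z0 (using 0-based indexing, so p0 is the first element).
∂p2/∂z0 = -0.009532

p = softmax(z) = [0.01321, 0.2654, 0.7214]
p2 = 0.7214, p0 = 0.01321

∂p2/∂z0 = -p2 × p0 = -0.7214 × 0.01321 = -0.009532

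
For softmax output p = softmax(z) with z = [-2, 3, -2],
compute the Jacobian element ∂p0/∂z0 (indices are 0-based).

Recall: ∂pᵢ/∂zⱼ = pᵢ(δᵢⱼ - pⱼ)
∂p0/∂z0 = 0.006604

p = softmax(z) = [0.006648, 0.9867, 0.006648]
p0 = 0.006648

∂p0/∂z0 = p0(1 - p0) = 0.006648 × (1 - 0.006648) = 0.006604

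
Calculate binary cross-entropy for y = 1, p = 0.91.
L = 0.09431

L = -1·log(0.91) - 0·log(0.09) = -log(0.91) = 0.09431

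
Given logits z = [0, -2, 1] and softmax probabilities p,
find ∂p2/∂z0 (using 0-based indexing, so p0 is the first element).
∂p2/∂z0 = -0.183

p = softmax(z) = [0.2595, 0.03512, 0.7054]
p2 = 0.7054, p0 = 0.2595

∂p2/∂z0 = -p2 × p0 = -0.7054 × 0.2595 = -0.183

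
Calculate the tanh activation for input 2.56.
0.9881

tanh(2.56) = (e^(2.56) - e^(-2.56))/(e^(2.56) + e^(-2.56)) = 0.9881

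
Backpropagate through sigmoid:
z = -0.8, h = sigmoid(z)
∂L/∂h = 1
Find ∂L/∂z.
∂L/∂z = 0.2139

σ(-0.8) = 0.31
σ'(-0.8) = σ(-0.8)(1 - σ(-0.8)) = 0.31 × 0.69 = 0.2139
∂L/∂z = ∂L/∂h · σ'(z) = 1 × 0.2139 = 0.2139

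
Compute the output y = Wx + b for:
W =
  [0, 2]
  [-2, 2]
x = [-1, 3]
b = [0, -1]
y = [6, 7]

Wx = [0×-1 + 2×3, -2×-1 + 2×3]
   = [6, 8]
y = Wx + b = [6 + 0, 8 + -1] = [6, 7]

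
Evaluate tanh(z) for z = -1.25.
-0.8483

tanh(-1.25) = (e^(-1.25) - e^(1.25))/(e^(-1.25) + e^(1.25)) = -0.8483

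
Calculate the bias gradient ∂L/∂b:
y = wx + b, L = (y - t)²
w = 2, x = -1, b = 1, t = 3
∂L/∂b = -8

y = wx + b = (2)(-1) + 1 = -1
∂L/∂y = 2(y - t) = 2(-1 - 3) = -8
∂y/∂b = 1
∂L/∂b = ∂L/∂y · ∂y/∂b = -8 × 1 = -8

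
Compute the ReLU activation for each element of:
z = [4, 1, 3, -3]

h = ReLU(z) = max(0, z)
h = [4, 1, 3, 0]

ReLU applied element-wise: max(0,4)=4, max(0,1)=1, max(0,3)=3, max(0,-3)=0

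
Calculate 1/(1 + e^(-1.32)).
0.7892

sigmoid(1.32) = 1/(1 + e^(-1.32)) = 1/(1 + 0.2671) = 0.7892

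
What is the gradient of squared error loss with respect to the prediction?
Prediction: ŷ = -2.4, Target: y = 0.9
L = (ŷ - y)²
∂L/∂ŷ = -6.6

∂L/∂ŷ = 2(ŷ - y) = 2(-2.4 - 0.9) = 2(-3.3) = -6.6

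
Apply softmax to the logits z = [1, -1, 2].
p = [0.2595, 0.0351, 0.7054]

exp(z) = [2.718, 0.3679, 7.389]
Sum = 10.48
p = [0.2595, 0.0351, 0.7054]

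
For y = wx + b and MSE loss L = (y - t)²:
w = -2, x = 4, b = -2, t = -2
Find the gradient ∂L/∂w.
∂L/∂w = -64

y = wx + b = (-2)(4) + -2 = -10
∂L/∂y = 2(y - t) = 2(-10 - -2) = -16
∂y/∂w = x = 4
∂L/∂w = ∂L/∂y · ∂y/∂w = -16 × 4 = -64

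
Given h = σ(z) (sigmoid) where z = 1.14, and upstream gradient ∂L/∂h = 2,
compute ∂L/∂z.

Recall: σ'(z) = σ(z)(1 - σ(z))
∂L/∂z = 0.3672

σ(1.14) = 0.7577
σ'(1.14) = σ(1.14)(1 - σ(1.14)) = 0.7577 × 0.2423 = 0.1836
∂L/∂z = ∂L/∂h · σ'(z) = 2 × 0.1836 = 0.3672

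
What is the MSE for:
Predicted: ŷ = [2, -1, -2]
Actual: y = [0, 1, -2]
MSE = 2.667

MSE = (1/3)((2-0)² + (-1-1)² + (-2--2)²) = (1/3)(4 + 4 + 0) = 2.667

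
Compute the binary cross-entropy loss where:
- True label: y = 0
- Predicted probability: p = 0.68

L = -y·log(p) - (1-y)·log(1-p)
L = 1.139

L = -0·log(0.68) - 1·log(0.32) = -log(0.32) = 1.139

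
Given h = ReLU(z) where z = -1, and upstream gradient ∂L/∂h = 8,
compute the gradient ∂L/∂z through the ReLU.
∂L/∂z = 0

h = ReLU(-1) = 0
Since z < 0: ∂h/∂z = 0
∂L/∂z = ∂L/∂h · ∂h/∂z = 8 × 0 = 0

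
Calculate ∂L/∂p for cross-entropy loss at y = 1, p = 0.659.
∂L/∂p = -1.517

∂L/∂p = -y/p + (1-y)/(1-p) = -1/0.659 + 0 = -1.517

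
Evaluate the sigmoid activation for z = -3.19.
0.03954

sigmoid(-3.19) = 1/(1 + e^(3.19)) = 1/(1 + 24.29) = 0.03954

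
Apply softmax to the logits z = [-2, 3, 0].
p = [0.0064, 0.9465, 0.0471]

exp(z) = [0.1353, 20.09, 1]
Sum = 21.22
p = [0.0064, 0.9465, 0.0471]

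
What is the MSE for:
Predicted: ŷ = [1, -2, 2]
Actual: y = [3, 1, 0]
MSE = 5.667

MSE = (1/3)((1-3)² + (-2-1)² + (2-0)²) = (1/3)(4 + 9 + 4) = 5.667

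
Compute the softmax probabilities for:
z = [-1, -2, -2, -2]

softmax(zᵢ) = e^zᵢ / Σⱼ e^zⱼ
p = [0.4754, 0.1749, 0.1749, 0.1749]

exp(z) = [0.3679, 0.1353, 0.1353, 0.1353]
Sum = 0.7739
p = [0.4754, 0.1749, 0.1749, 0.1749]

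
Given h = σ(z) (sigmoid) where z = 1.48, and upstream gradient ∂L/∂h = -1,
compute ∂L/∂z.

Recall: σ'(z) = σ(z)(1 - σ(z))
∂L/∂z = -0.151

σ(1.48) = 0.8146
σ'(1.48) = σ(1.48)(1 - σ(1.48)) = 0.8146 × 0.1854 = 0.151
∂L/∂z = ∂L/∂h · σ'(z) = -1 × 0.151 = -0.151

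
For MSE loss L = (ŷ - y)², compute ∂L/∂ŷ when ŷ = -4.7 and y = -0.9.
∂L/∂ŷ = -7.6

∂L/∂ŷ = 2(ŷ - y) = 2(-4.7 - -0.9) = 2(-3.8) = -7.6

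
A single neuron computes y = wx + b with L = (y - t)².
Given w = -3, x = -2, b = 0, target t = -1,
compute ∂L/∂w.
∂L/∂w = -28

y = wx + b = (-3)(-2) + 0 = 6
∂L/∂y = 2(y - t) = 2(6 - -1) = 14
∂y/∂w = x = -2
∂L/∂w = ∂L/∂y · ∂y/∂w = 14 × -2 = -28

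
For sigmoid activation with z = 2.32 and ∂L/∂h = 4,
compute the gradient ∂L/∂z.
∂L/∂z = 0.3259

σ(2.32) = 0.9105
σ'(2.32) = σ(2.32)(1 - σ(2.32)) = 0.9105 × 0.08948 = 0.08147
∂L/∂z = ∂L/∂h · σ'(z) = 4 × 0.08147 = 0.3259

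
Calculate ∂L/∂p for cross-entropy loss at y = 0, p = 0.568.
∂L/∂p = 2.315

∂L/∂p = -y/p + (1-y)/(1-p) = 0 + 1/0.432 = 2.315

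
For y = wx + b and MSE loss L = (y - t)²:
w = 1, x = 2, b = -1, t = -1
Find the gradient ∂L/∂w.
∂L/∂w = 8

y = wx + b = (1)(2) + -1 = 1
∂L/∂y = 2(y - t) = 2(1 - -1) = 4
∂y/∂w = x = 2
∂L/∂w = ∂L/∂y · ∂y/∂w = 4 × 2 = 8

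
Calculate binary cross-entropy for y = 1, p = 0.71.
L = 0.3425

L = -1·log(0.71) - 0·log(0.29) = -log(0.71) = 0.3425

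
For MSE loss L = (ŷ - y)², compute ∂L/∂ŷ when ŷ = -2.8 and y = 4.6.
∂L/∂ŷ = -14.8

∂L/∂ŷ = 2(ŷ - y) = 2(-2.8 - 4.6) = 2(-7.4) = -14.8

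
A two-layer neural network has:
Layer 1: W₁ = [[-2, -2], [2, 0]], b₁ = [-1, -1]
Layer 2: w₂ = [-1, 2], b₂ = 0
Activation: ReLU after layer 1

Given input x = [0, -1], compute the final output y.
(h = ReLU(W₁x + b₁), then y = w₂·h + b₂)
y = -1

Layer 1 pre-activation: z₁ = [1, -1]
After ReLU: h = [1, 0]
Layer 2 output: y = -1×1 + 2×0 + 0 = -1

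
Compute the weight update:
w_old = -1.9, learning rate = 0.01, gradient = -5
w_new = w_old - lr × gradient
w_new = -1.85

w_new = w - η·∂L/∂w = -1.9 - 0.01×(-5) = -1.9 - (-0.05) = -1.85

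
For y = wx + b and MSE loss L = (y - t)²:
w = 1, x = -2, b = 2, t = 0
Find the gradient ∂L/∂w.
∂L/∂w = 0

y = wx + b = (1)(-2) + 2 = 0
∂L/∂y = 2(y - t) = 2(0 - 0) = 0
∂y/∂w = x = -2
∂L/∂w = ∂L/∂y · ∂y/∂w = 0 × -2 = 0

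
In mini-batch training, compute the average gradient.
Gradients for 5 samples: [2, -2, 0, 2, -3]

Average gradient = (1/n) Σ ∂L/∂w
Average gradient = -0.2

Average = (1/5)(2 + -2 + 0 + 2 + -3) = -1/5 = -0.2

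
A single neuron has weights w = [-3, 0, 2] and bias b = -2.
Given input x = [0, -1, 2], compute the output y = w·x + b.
y = 2

y = (-3)(0) + (0)(-1) + (2)(2) + -2 = 2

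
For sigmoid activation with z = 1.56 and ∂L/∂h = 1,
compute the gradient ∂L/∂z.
∂L/∂z = 0.1435

σ(1.56) = 0.8264
σ'(1.56) = σ(1.56)(1 - σ(1.56)) = 0.8264 × 0.1736 = 0.1435
∂L/∂z = ∂L/∂h · σ'(z) = 1 × 0.1435 = 0.1435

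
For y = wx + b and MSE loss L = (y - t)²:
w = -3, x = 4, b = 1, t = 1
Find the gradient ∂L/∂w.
∂L/∂w = -96

y = wx + b = (-3)(4) + 1 = -11
∂L/∂y = 2(y - t) = 2(-11 - 1) = -24
∂y/∂w = x = 4
∂L/∂w = ∂L/∂y · ∂y/∂w = -24 × 4 = -96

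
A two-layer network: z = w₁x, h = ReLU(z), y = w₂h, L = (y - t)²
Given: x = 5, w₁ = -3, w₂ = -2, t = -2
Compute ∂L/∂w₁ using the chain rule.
∂L/∂w₁ = 0

Forward pass:
z = w₁x = -3×5 = -15
h = ReLU(-15) = 0
y = w₂h = -2×0 = 0

Backward pass:
∂L/∂y = 2(y - t) = 2(0 - -2) = 4
∂y/∂h = w₂ = -2
∂h/∂z = 0 (ReLU derivative)
∂z/∂w₁ = x = 5

∂L/∂w₁ = 4 × -2 × 0 × 5 = 0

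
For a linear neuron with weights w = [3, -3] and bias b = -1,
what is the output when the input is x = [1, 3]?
y = -7

y = (3)(1) + (-3)(3) + -1 = -7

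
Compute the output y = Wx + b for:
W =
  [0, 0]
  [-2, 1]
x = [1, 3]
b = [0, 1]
y = [0, 2]

Wx = [0×1 + 0×3, -2×1 + 1×3]
   = [0, 1]
y = Wx + b = [0 + 0, 1 + 1] = [0, 2]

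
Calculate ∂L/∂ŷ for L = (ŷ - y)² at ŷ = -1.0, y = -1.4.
∂L/∂ŷ = 0.8

∂L/∂ŷ = 2(ŷ - y) = 2(-1.0 - -1.4) = 2(0.4) = 0.8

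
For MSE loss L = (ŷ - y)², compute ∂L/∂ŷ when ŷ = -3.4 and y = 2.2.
∂L/∂ŷ = -11.2

∂L/∂ŷ = 2(ŷ - y) = 2(-3.4 - 2.2) = 2(-5.6) = -11.2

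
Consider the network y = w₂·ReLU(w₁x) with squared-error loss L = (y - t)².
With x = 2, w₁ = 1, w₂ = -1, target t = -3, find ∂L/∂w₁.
∂L/∂w₁ = -4

Forward pass:
z = w₁x = 1×2 = 2
h = ReLU(2) = 2
y = w₂h = -1×2 = -2

Backward pass:
∂L/∂y = 2(y - t) = 2(-2 - -3) = 2
∂y/∂h = w₂ = -1
∂h/∂z = 1 (ReLU derivative)
∂z/∂w₁ = x = 2

∂L/∂w₁ = 2 × -1 × 1 × 2 = -4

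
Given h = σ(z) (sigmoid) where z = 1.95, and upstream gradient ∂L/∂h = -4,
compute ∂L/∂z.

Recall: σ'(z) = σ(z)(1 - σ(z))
∂L/∂z = -0.4362

σ(1.95) = 0.8754
σ'(1.95) = σ(1.95)(1 - σ(1.95)) = 0.8754 × 0.1246 = 0.109
∂L/∂z = ∂L/∂h · σ'(z) = -4 × 0.109 = -0.4362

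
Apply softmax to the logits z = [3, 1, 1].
p = [0.787, 0.1065, 0.1065]

exp(z) = [20.09, 2.718, 2.718]
Sum = 25.52
p = [0.787, 0.1065, 0.1065]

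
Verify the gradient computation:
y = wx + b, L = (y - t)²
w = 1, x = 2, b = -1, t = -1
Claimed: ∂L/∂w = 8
Correct

y = (1)(2) + -1 = 1
∂L/∂y = 2(y - t) = 2(1 - -1) = 4
∂y/∂w = x = 2
∂L/∂w = 4 × 2 = 8

Claimed value: 8
Correct: The correct gradient is 8.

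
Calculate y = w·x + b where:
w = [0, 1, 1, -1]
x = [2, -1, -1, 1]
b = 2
y = -1

y = (0)(2) + (1)(-1) + (1)(-1) + (-1)(1) + 2 = -1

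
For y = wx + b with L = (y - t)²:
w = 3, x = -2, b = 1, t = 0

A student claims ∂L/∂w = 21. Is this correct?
Incorrect

y = (3)(-2) + 1 = -5
∂L/∂y = 2(y - t) = 2(-5 - 0) = -10
∂y/∂w = x = -2
∂L/∂w = -10 × -2 = 20

Claimed value: 21
Incorrect: The correct gradient is 20.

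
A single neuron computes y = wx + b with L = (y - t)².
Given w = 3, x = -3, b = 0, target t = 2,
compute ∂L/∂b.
∂L/∂b = -22

y = wx + b = (3)(-3) + 0 = -9
∂L/∂y = 2(y - t) = 2(-9 - 2) = -22
∂y/∂b = 1
∂L/∂b = ∂L/∂y · ∂y/∂b = -22 × 1 = -22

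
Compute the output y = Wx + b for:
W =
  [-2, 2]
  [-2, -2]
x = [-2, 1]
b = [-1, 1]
y = [5, 3]

Wx = [-2×-2 + 2×1, -2×-2 + -2×1]
   = [6, 2]
y = Wx + b = [6 + -1, 2 + 1] = [5, 3]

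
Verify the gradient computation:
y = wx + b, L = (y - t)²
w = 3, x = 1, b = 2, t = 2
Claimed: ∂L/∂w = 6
Correct

y = (3)(1) + 2 = 5
∂L/∂y = 2(y - t) = 2(5 - 2) = 6
∂y/∂w = x = 1
∂L/∂w = 6 × 1 = 6

Claimed value: 6
Correct: The correct gradient is 6.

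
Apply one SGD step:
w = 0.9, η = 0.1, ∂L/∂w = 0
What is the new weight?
w_new = 0.9

w_new = w - η·∂L/∂w = 0.9 - 0.1×(0) = 0.9 - (0) = 0.9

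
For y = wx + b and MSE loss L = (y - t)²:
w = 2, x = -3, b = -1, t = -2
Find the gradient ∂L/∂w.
∂L/∂w = 30

y = wx + b = (2)(-3) + -1 = -7
∂L/∂y = 2(y - t) = 2(-7 - -2) = -10
∂y/∂w = x = -3
∂L/∂w = ∂L/∂y · ∂y/∂w = -10 × -3 = 30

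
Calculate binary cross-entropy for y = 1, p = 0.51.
L = 0.6733

L = -1·log(0.51) - 0·log(0.49) = -log(0.51) = 0.6733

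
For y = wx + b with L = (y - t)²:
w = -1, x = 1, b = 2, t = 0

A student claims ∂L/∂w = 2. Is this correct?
Correct

y = (-1)(1) + 2 = 1
∂L/∂y = 2(y - t) = 2(1 - 0) = 2
∂y/∂w = x = 1
∂L/∂w = 2 × 1 = 2

Claimed value: 2
Correct: The correct gradient is 2.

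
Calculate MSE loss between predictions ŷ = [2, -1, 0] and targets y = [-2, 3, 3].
MSE = 13.67

MSE = (1/3)((2--2)² + (-1-3)² + (0-3)²) = (1/3)(16 + 16 + 9) = 13.67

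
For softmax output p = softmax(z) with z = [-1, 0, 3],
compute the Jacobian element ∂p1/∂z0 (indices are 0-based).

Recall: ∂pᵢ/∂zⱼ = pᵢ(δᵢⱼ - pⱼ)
∂p1/∂z0 = -0.0007993

p = softmax(z) = [0.01715, 0.04661, 0.9362]
p1 = 0.04661, p0 = 0.01715

∂p1/∂z0 = -p1 × p0 = -0.04661 × 0.01715 = -0.0007993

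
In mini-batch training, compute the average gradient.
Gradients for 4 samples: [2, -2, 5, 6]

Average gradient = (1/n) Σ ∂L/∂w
Average gradient = 2.75

Average = (1/4)(2 + -2 + 5 + 6) = 11/4 = 2.75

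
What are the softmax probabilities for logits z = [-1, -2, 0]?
p = [0.2447, 0.09, 0.6652]

exp(z) = [0.3679, 0.1353, 1]
Sum = 1.503
p = [0.2447, 0.09, 0.6652]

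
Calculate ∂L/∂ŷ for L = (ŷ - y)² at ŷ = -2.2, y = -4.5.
∂L/∂ŷ = 4.6

∂L/∂ŷ = 2(ŷ - y) = 2(-2.2 - -4.5) = 2(2.3) = 4.6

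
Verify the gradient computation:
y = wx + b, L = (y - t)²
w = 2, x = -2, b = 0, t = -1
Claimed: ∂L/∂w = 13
Incorrect

y = (2)(-2) + 0 = -4
∂L/∂y = 2(y - t) = 2(-4 - -1) = -6
∂y/∂w = x = -2
∂L/∂w = -6 × -2 = 12

Claimed value: 13
Incorrect: The correct gradient is 12.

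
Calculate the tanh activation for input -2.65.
-0.9901

tanh(-2.65) = (e^(-2.65) - e^(2.65))/(e^(-2.65) + e^(2.65)) = -0.9901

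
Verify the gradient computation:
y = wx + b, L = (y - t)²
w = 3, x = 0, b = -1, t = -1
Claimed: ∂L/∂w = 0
Correct

y = (3)(0) + -1 = -1
∂L/∂y = 2(y - t) = 2(-1 - -1) = 0
∂y/∂w = x = 0
∂L/∂w = 0 × 0 = 0

Claimed value: 0
Correct: The correct gradient is 0.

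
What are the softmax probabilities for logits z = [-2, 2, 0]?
p = [0.0159, 0.8668, 0.1173]

exp(z) = [0.1353, 7.389, 1]
Sum = 8.524
p = [0.0159, 0.8668, 0.1173]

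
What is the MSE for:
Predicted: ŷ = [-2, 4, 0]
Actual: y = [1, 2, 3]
MSE = 7.333

MSE = (1/3)((-2-1)² + (4-2)² + (0-3)²) = (1/3)(9 + 4 + 9) = 7.333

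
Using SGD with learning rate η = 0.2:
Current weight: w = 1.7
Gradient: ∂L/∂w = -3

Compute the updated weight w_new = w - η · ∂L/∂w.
w_new = 2.3

w_new = w - η·∂L/∂w = 1.7 - 0.2×(-3) = 1.7 - (-0.6) = 2.3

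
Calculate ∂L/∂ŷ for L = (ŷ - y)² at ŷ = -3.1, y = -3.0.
∂L/∂ŷ = -0.2

∂L/∂ŷ = 2(ŷ - y) = 2(-3.1 - -3.0) = 2(-0.1) = -0.2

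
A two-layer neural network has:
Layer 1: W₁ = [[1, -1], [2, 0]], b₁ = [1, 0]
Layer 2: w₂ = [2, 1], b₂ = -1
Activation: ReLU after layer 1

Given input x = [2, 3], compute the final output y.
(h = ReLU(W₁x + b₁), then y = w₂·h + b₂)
y = 3

Layer 1 pre-activation: z₁ = [0, 4]
After ReLU: h = [0, 4]
Layer 2 output: y = 2×0 + 1×4 + -1 = 3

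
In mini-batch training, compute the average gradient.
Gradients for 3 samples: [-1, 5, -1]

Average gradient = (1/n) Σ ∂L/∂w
Average gradient = 1

Average = (1/3)(-1 + 5 + -1) = 3/3 = 1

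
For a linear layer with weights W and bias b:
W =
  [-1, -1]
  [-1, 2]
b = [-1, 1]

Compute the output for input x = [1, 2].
y = [-4, 4]

Wx = [-1×1 + -1×2, -1×1 + 2×2]
   = [-3, 3]
y = Wx + b = [-3 + -1, 3 + 1] = [-4, 4]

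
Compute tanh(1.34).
0.8717

tanh(1.34) = (e^(1.34) - e^(-1.34))/(e^(1.34) + e^(-1.34)) = 0.8717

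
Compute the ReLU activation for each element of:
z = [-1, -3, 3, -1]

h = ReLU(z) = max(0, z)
h = [0, 0, 3, 0]

ReLU applied element-wise: max(0,-1)=0, max(0,-3)=0, max(0,3)=3, max(0,-1)=0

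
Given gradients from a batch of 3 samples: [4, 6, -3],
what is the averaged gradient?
Average gradient = 2.333

Average = (1/3)(4 + 6 + -3) = 7/3 = 2.333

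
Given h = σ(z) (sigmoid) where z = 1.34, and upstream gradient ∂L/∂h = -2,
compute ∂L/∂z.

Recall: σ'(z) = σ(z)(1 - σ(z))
∂L/∂z = -0.3289

σ(1.34) = 0.7925
σ'(1.34) = σ(1.34)(1 - σ(1.34)) = 0.7925 × 0.2075 = 0.1644
∂L/∂z = ∂L/∂h · σ'(z) = -2 × 0.1644 = -0.3289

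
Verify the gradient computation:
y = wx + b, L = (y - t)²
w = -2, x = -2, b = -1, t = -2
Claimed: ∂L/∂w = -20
Correct

y = (-2)(-2) + -1 = 3
∂L/∂y = 2(y - t) = 2(3 - -2) = 10
∂y/∂w = x = -2
∂L/∂w = 10 × -2 = -20

Claimed value: -20
Correct: The correct gradient is -20.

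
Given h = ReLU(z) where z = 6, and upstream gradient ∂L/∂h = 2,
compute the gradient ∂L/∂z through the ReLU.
∂L/∂z = 2

h = ReLU(6) = 6
Since z > 0: ∂h/∂z = 1
∂L/∂z = ∂L/∂h · ∂h/∂z = 2 × 1 = 2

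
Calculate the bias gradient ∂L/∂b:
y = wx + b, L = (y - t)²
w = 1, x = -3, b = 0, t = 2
∂L/∂b = -10

y = wx + b = (1)(-3) + 0 = -3
∂L/∂y = 2(y - t) = 2(-3 - 2) = -10
∂y/∂b = 1
∂L/∂b = ∂L/∂y · ∂y/∂b = -10 × 1 = -10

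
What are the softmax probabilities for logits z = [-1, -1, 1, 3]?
p = [0.0156, 0.0156, 0.1155, 0.8533]

exp(z) = [0.3679, 0.3679, 2.718, 20.09]
Sum = 23.54
p = [0.0156, 0.0156, 0.1155, 0.8533]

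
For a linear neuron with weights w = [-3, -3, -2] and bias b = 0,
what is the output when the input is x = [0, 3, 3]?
y = -15

y = (-3)(0) + (-3)(3) + (-2)(3) + 0 = -15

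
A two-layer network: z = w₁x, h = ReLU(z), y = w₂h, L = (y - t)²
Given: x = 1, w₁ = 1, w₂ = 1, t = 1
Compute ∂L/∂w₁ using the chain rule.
∂L/∂w₁ = 0

Forward pass:
z = w₁x = 1×1 = 1
h = ReLU(1) = 1
y = w₂h = 1×1 = 1

Backward pass:
∂L/∂y = 2(y - t) = 2(1 - 1) = 0
∂y/∂h = w₂ = 1
∂h/∂z = 1 (ReLU derivative)
∂z/∂w₁ = x = 1

∂L/∂w₁ = 0 × 1 × 1 × 1 = 0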